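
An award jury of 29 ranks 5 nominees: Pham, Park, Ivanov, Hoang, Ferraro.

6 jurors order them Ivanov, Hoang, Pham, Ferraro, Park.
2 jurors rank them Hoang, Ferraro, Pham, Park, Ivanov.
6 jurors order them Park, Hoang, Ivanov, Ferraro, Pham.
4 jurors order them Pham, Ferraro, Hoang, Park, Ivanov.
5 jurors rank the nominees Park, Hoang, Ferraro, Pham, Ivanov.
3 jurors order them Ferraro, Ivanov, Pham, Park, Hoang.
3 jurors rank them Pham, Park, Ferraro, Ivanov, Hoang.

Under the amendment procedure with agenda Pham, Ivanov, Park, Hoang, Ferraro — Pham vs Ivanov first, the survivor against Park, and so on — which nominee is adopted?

Round 1: Pham vs Ivanov — 14–15, Ivanov advances.
Round 2: Ivanov vs Park — 9–20, Park advances.
Round 3: Park vs Hoang — 17–12, Park advances.
Round 4: Park vs Ferraro — 14–15, Ferraro advances.
Ferraro survives the agenda.

Ferraro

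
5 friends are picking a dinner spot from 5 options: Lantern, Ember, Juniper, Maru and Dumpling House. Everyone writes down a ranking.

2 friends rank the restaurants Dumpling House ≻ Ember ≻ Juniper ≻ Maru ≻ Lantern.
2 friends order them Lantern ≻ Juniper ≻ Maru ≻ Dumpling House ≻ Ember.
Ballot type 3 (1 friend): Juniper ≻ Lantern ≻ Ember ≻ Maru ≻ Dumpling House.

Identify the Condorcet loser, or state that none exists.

none

Head-to-head results (5 friends):
Lantern vs Ember: Lantern preferred on 2+1 = 3 ballots; Lantern wins 3–2.
Lantern vs Juniper: 2 to 3, Juniper.
Lantern–Maru: Lantern 3–2.
Lantern vs Dumpling House: Lantern wins 3–2.
Ember vs Juniper: Juniper wins 3–2.
Ember vs Maru: Ember wins 3–2.
Ember vs Dumpling House: 1 for Ember, 4 for Dumpling House — Dumpling House by 4–1.
Juniper vs Maru: Juniper, 5–0.
Juniper vs Dumpling House: 2+1 = 3 for Juniper, 2 for Dumpling House — Juniper by 3–2.
Maru vs Dumpling House: Maru preferred on 2+1 = 3 ballots; Maru wins 3–2.
Each restaurant has at least one pairwise win (Lantern beats Ember; Ember beats Maru; Juniper beats Lantern; Maru beats Dumpling House; Dumpling House beats Ember) — no Condorcet loser.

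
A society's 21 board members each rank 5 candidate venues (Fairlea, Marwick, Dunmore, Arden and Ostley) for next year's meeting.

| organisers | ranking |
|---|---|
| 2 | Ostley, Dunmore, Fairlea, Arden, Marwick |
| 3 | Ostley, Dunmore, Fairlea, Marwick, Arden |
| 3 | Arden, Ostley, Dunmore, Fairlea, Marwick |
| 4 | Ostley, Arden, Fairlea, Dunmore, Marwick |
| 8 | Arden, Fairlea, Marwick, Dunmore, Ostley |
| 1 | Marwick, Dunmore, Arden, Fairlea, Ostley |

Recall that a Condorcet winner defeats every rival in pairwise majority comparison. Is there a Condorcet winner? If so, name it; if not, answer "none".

Pairwise majorities:
Fairlea vs Marwick: Fairlea, 20–1.
Fairlea vs Dunmore: Fairlea, 12–9.
Fairlea–Arden: Arden 16–5.
Fairlea–Ostley: Ostley 12–9.
Marwick vs Dunmore: Dunmore wins 12–9.
Marwick vs Arden: Arden wins 17–4.
Marwick vs Ostley: Ostley wins 12–9.
Dunmore vs Arden: Arden, 15–6.
Dunmore vs Ostley: Ostley wins 12–9.
Arden–Ostley: Arden 12–9.
Arden beats each of Fairlea, Marwick, Dunmore, Ostley — Arden is the Condorcet winner.

Arden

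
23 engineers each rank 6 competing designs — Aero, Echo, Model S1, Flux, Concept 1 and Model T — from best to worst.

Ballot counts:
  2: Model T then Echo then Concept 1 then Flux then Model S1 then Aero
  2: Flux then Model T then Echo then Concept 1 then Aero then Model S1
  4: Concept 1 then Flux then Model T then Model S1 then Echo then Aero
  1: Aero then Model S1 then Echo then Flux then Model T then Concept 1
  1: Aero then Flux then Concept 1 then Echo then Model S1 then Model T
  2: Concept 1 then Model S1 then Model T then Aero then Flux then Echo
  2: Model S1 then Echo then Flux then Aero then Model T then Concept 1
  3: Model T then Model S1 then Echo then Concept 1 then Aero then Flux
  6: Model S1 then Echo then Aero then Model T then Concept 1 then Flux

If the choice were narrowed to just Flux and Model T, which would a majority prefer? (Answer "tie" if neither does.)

Model T

Ballots ranking Flux above Model T: 2 + 4 + 1 + 1 + 2 = 10.
Ballots ranking Model T above Flux: 23 − 10 = 13.
Model T wins the head-to-head 13–10.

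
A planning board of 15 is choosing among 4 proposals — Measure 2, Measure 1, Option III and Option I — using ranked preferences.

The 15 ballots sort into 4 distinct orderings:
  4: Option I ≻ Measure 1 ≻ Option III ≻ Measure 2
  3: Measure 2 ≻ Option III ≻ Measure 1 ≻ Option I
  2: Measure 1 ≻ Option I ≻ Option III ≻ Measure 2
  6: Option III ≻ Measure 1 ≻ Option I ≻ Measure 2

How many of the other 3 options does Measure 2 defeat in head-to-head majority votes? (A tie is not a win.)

0

Measure 2 against each rival (15 council members):
Measure 2 vs Measure 1: Measure 2 is ranked higher on 3 ballots, Measure 1 on 12. Measure 1 wins 12–3.
Measure 2 vs Option III: Measure 2 preferred on 3 ballots; Option III wins 12–3.
Measure 2–Option I: Option I 12–3.
Measure 2 beats no one; loses to Measure 1, Option III, Option I — 0 pairwise wins.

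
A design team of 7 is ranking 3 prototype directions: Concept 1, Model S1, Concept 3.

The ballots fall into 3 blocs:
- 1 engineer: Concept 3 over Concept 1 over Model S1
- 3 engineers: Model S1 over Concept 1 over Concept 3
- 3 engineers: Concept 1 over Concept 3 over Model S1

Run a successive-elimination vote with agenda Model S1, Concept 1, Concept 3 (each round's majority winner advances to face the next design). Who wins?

Round 1: Model S1 vs Concept 1 — 3–4, Concept 1 advances.
Round 2: Concept 1 vs Concept 3 — 6–1, Concept 1 advances.
The agenda winner is Concept 1.

Concept 1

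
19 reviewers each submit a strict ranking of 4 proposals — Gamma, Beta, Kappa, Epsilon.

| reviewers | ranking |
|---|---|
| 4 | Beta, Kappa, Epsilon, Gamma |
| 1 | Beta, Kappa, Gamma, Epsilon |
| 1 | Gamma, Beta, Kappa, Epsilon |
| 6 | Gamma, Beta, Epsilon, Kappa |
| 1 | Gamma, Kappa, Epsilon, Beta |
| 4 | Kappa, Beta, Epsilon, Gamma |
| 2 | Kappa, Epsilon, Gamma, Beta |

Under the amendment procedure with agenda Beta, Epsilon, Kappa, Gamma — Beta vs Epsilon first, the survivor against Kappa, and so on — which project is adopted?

Gamma

Round 1: Beta vs Epsilon — 16–3, Beta advances.
Round 2: Beta vs Kappa — 12–7, Beta advances.
Round 3: Beta vs Gamma — 9–10, Gamma advances.
The agenda winner is Gamma.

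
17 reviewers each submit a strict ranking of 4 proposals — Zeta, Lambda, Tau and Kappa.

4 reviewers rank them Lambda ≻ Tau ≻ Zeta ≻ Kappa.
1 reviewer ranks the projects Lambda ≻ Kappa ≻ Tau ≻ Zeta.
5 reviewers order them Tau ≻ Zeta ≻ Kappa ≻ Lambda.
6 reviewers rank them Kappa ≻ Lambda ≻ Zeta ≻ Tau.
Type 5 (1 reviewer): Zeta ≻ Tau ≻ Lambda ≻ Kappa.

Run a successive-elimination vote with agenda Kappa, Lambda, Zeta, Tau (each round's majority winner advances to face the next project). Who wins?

Tau

Round 1: Kappa vs Lambda — 11–6, Kappa advances.
Round 2: Kappa vs Zeta — 7–10, Zeta advances.
Round 3: Zeta vs Tau — 7–10, Tau advances.
Tau survives the agenda.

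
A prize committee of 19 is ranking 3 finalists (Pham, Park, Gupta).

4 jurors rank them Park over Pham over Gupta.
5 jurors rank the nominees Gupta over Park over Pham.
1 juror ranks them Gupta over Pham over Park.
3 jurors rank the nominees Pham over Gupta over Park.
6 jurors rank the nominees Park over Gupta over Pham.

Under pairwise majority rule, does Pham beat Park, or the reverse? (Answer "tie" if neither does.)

Park

Ballots ranking Pham above Park: 1 + 3 = 4.
Ballots ranking Park above Pham: 19 − 4 = 15.
Park wins the head-to-head 15–4.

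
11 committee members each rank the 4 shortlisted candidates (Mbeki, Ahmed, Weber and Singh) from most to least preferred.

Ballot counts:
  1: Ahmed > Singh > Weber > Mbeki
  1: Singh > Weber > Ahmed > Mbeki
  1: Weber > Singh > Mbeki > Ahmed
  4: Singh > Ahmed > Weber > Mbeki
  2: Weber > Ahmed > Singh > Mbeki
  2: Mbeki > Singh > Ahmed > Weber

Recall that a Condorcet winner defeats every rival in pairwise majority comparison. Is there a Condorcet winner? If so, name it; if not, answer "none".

Head-to-head results (11 committee members):
Mbeki vs Ahmed: Ahmed wins 8–3.
Mbeki–Weber: Weber 9–2.
Mbeki–Singh: Singh 9–2.
Ahmed–Weber: Ahmed 7–4.
Ahmed vs Singh: Singh wins 8–3.
Weber vs Singh: Singh wins 8–3.
Only Singh has no losses; Singh is the Condorcet winner.

Singh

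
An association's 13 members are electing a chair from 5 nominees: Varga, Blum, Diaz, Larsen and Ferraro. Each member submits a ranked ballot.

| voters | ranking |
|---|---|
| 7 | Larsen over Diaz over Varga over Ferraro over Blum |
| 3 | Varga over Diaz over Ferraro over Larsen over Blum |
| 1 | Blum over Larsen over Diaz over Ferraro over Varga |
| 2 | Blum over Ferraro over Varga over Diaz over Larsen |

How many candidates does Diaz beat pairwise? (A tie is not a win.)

3

Diaz against each rival (13 voters):
Diaz–Varga: Diaz 8–5.
Diaz vs Blum: Diaz preferred on 7+3 = 10 ballots; Diaz wins 10–3.
Diaz vs Larsen: Larsen, 8–5.
Diaz vs Ferraro: Diaz is ranked higher on 7+3+1 = 11 ballots, Ferraro on 2. Diaz wins 11–2.
Diaz beats Varga, Blum, Ferraro; loses to Larsen — 3 pairwise wins.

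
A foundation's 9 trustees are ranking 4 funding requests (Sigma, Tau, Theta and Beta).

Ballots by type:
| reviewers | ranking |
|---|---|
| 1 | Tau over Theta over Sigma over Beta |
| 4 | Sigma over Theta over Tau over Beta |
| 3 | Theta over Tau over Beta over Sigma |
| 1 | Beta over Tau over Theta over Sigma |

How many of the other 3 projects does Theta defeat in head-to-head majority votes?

3

Theta against each rival (9 reviewers):
Theta vs Sigma: Theta preferred on 1+3+1 = 5 ballots; Theta wins 5–4.
Theta vs Tau: Theta wins 7–2.
Theta vs Beta: Theta wins 8–1.
Theta beats Sigma, Tau, Beta — 3 pairwise wins.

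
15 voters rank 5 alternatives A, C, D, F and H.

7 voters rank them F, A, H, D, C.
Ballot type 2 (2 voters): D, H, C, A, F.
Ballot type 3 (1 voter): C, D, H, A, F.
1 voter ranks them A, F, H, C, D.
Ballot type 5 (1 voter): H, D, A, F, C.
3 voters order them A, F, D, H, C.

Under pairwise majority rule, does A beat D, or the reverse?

A

Ballots ranking A above D: 7 + 1 + 3 = 11.
Ballots ranking D above A: 15 − 11 = 4.
A wins the head-to-head 11–4.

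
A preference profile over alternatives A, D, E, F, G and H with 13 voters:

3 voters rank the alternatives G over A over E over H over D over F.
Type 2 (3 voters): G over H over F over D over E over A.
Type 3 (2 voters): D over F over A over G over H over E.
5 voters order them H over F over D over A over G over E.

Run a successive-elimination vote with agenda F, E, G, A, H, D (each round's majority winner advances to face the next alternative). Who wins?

Round 1: F vs E — 10–3, F advances.
Round 2: F vs G — 7–6, F advances.
Round 3: F vs A — 10–3, F advances.
Round 4: F vs H — 2–11, H advances.
Round 5: H vs D — 11–2, H advances.
H survives the agenda.

H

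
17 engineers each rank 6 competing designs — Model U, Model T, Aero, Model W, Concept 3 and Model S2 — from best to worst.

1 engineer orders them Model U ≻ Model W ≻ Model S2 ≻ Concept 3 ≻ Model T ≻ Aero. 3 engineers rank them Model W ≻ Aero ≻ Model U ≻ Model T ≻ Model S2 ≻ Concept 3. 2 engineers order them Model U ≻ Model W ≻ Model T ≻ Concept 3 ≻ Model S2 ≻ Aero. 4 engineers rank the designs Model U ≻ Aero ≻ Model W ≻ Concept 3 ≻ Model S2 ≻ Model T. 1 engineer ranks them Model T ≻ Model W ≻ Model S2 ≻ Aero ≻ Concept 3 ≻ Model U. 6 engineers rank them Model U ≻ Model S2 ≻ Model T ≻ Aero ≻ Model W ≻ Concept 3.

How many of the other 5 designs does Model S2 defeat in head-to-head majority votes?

3

Model S2 against each rival (17 engineers):
Model S2 vs Model U: Model S2 preferred on 1 ballot; Model U wins 16–1.
Model S2 vs Model T: 1+4+6 = 11 for Model S2, 6 for Model T — Model S2 by 11–6.
Model S2 vs Aero: Model S2 is ranked higher on 1+2+1+6 = 10 ballots, Aero on 7. Model S2 wins 10–7.
Model S2 vs Model W: 6 to 11, Model W.
Model S2 vs Concept 3: 1+3+1+6 = 11 for Model S2, 6 for Concept 3 — Model S2 by 11–6.
Model S2 beats Model T, Aero, Concept 3; loses to Model U, Model W — 3 pairwise wins.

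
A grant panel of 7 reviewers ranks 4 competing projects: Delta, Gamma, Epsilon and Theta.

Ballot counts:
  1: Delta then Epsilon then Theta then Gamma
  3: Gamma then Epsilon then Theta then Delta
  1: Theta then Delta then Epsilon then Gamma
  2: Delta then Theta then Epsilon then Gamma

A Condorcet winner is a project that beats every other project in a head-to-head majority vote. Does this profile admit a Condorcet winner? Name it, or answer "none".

Pairwise majorities:
Delta vs Gamma: Delta wins 4–3.
Delta vs Epsilon: Delta wins 4–3.
Delta–Theta: Theta 4–3.
Gamma vs Epsilon: Gamma preferred on 3 ballots; Epsilon wins 4–3.
Gamma vs Theta: Gamma preferred on 3 ballots; Theta wins 4–3.
Epsilon vs Theta: Epsilon is ranked higher on 1+3 = 4 ballots, Theta on 3. Epsilon wins 4–3.
Every project loses at least once (Delta loses to Theta; Gamma loses to Delta; Epsilon loses to Delta; Theta loses to Epsilon). The majority relation contains the cycle Delta > Epsilon > Theta > Delta, so there is no Condorcet winner.

none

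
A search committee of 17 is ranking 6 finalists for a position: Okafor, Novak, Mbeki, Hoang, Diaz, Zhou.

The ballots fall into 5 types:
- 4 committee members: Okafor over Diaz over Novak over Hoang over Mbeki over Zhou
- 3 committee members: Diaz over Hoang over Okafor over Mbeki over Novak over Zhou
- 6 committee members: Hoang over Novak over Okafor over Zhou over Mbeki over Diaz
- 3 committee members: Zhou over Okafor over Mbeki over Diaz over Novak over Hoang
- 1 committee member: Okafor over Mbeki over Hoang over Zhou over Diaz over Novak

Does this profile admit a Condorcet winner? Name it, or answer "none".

none

Check each pair by majority over 17 ballots:
Okafor vs Novak: Okafor wins 11–6.
Okafor vs Mbeki: Okafor, 17–0.
Okafor vs Hoang: Hoang, 9–8.
Okafor vs Diaz: Okafor, 14–3.
Okafor vs Zhou: Okafor, 14–3.
Novak vs Mbeki: Novak wins 10–7.
Novak vs Hoang: Hoang wins 10–7.
Novak–Diaz: Diaz 11–6.
Novak vs Zhou: Novak wins 13–4.
Mbeki vs Hoang: Hoang wins 13–4.
Mbeki vs Diaz: Mbeki, 10–7.
Mbeki–Zhou: Zhou 9–8.
Hoang vs Diaz: Diaz wins 10–7.
Hoang–Zhou: Hoang 14–3.
Diaz vs Zhou: Zhou wins 10–7.
No candidate is unbeaten: Okafor loses to Hoang; Novak loses to Okafor; Mbeki loses to Okafor; Hoang loses to Diaz; Diaz loses to Okafor; Zhou loses to Okafor. In particular Okafor > Diaz > Hoang > Okafor is a majority cycle — no Condorcet winner exists.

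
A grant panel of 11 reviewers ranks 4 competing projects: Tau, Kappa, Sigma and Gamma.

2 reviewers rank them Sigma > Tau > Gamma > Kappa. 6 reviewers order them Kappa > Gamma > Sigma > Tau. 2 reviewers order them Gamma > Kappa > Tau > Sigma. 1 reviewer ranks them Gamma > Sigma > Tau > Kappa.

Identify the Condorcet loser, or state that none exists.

Tau

Head-to-head results (11 reviewers):
Tau vs Kappa: Tau preferred on 2+1 = 3 ballots; Kappa wins 8–3.
Tau vs Sigma: 2 to 9, Sigma.
Tau vs Gamma: Tau preferred on 2 ballots; Gamma wins 9–2.
Kappa vs Sigma: 8 to 3, Kappa.
Kappa vs Gamma: 6 for Kappa, 5 for Gamma — Kappa by 6–5.
Sigma vs Gamma: Gamma wins 9–2.
Tau is beaten in every head-to-head and is the Condorcet loser.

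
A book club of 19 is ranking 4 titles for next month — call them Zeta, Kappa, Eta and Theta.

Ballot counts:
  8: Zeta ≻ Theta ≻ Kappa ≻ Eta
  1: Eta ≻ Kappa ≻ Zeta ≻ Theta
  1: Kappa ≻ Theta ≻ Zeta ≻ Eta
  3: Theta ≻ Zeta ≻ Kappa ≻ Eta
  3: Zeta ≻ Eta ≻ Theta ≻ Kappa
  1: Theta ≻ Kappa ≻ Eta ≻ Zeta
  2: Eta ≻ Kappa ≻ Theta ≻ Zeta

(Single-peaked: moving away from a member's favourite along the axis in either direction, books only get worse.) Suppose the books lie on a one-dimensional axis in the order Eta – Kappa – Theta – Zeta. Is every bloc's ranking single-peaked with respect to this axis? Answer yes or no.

Axis positions: Eta=1, Kappa=2, Theta=3, Zeta=4.
Bloc 1 (peak Zeta at position 4): ranking walks positions 4-3-2-1, expanding outward from the peak — single-peaked.
Bloc 2: ranking walks positions 1-2-4-3; Zeta is ranked above Theta even though Theta lies between Zeta and the peak Eta on the axis — preferences dip and rise again. Not single-peaked.
Bloc 3 (peak Kappa at position 2): ranking walks positions 2-3-4-1, expanding outward from the peak — single-peaked.
Bloc 4 (peak Theta at position 3): ranking walks positions 3-4-2-1, expanding outward from the peak — single-peaked.
Bloc 5: ranking walks positions 4-1-3-2; Eta is ranked above Theta even though Theta lies between Eta and the peak Zeta on the axis — preferences dip and rise again. Not single-peaked.
Bloc 6 (peak Theta at position 3): ranking walks positions 3-2-1-4, expanding outward from the peak — single-peaked.
Bloc 7 (peak Eta at position 1): ranking walks positions 1-2-3-4, expanding outward from the peak — single-peaked.
Bloc 2 violates single-peakedness, so the profile is not single-peaked on this axis.

no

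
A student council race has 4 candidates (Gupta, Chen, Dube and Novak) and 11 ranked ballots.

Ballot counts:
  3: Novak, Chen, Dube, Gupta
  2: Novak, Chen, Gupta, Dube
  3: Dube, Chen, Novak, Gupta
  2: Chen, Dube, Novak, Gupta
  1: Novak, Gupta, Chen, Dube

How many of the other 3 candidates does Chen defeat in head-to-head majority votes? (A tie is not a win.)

Chen against each rival (11 voters):
Chen vs Gupta: Chen, 10–1.
Chen vs Dube: Chen preferred on 3+2+2+1 = 8 ballots; Chen wins 8–3.
Chen vs Novak: Novak wins 6–5.
Chen beats Gupta, Dube; loses to Novak — 2 pairwise wins.

2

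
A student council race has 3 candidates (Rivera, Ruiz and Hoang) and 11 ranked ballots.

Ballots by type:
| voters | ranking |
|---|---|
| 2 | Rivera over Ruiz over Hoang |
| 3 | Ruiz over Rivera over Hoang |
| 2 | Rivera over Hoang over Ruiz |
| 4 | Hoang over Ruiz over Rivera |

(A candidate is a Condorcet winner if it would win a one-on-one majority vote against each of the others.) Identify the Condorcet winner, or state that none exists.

Check each pair by majority over 11 ballots:
Rivera vs Ruiz: Ruiz, 7–4.
Rivera vs Hoang: Rivera, 7–4.
Ruiz vs Hoang: Hoang, 6–5.
No candidate is unbeaten: Rivera loses to Ruiz; Ruiz loses to Hoang; Hoang loses to Rivera. In particular Rivera beats Hoang beats Ruiz beats Rivera is a majority cycle — no Condorcet winner exists.

none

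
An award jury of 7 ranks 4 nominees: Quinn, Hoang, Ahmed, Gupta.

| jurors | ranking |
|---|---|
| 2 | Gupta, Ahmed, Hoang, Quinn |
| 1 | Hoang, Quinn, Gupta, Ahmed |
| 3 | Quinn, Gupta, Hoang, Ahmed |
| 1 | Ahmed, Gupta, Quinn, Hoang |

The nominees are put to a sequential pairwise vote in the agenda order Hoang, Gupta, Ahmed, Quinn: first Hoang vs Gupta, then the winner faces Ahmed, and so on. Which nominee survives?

Round 1: Hoang vs Gupta — 1–6, Gupta advances.
Round 2: Gupta vs Ahmed — 6–1, Gupta advances.
Round 3: Gupta vs Quinn — 3–4, Quinn advances.
The agenda winner is Quinn.

Quinn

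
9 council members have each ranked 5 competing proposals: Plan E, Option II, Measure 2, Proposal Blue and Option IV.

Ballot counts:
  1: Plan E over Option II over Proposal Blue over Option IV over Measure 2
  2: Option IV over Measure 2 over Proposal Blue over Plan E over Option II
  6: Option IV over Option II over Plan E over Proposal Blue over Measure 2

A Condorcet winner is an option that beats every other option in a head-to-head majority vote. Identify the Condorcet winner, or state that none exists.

Option IV

Pairwise majorities:
Plan E vs Option II: 3 to 6, Option II.
Plan E vs Measure 2: Plan E is ranked higher on 1+6 = 7 ballots, Measure 2 on 2. Plan E wins 7–2.
Plan E vs Proposal Blue: Plan E, 7–2.
Plan E vs Option IV: Option IV, 8–1.
Option II vs Measure 2: 1+6 = 7 for Option II, 2 for Measure 2 — Option II by 7–2.
Option II vs Proposal Blue: Option II, 7–2.
Option II vs Option IV: Option IV, 8–1.
Measure 2 vs Proposal Blue: 2 for Measure 2, 7 for Proposal Blue — Proposal Blue by 7–2.
Measure 2 vs Option IV: Option IV wins 9–0.
Proposal Blue vs Option IV: Option IV wins 8–1.
Option IV beats each of Plan E, Option II, Measure 2, Proposal Blue — Option IV is the Condorcet winner.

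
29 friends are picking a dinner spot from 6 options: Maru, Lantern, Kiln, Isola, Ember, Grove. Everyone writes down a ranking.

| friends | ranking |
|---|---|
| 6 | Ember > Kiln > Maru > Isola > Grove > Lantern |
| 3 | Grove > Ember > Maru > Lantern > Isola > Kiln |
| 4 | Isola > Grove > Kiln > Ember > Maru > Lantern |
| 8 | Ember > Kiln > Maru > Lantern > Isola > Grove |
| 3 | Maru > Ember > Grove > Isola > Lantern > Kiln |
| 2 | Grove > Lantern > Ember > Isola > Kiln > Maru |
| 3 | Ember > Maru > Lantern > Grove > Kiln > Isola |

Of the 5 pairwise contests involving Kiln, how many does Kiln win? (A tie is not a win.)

3

Kiln against each rival (29 friends):
Kiln vs Maru: 20 to 9, Kiln.
Kiln vs Lantern: Kiln preferred on 6+4+8 = 18 ballots; Kiln wins 18–11.
Kiln vs Isola: 6+8+3 = 17 for Kiln, 12 for Isola — Kiln by 17–12.
Kiln vs Ember: Kiln is ranked higher on 4 ballots, Ember on 25. Ember wins 25–4.
Kiln–Grove: Grove 15–14.
Kiln beats Maru, Lantern, Isola; loses to Ember, Grove — 3 pairwise wins.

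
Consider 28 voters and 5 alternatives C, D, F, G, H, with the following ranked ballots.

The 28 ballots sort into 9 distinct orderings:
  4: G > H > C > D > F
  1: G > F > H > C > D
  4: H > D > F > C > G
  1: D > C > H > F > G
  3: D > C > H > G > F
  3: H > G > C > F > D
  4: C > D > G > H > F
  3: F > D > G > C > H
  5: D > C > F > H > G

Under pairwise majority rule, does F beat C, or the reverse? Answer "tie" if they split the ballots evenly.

Ballots ranking F above C: 1 + 4 + 3 = 8.
Ballots ranking C above F: 28 − 8 = 20.
C wins the head-to-head 20–8.

C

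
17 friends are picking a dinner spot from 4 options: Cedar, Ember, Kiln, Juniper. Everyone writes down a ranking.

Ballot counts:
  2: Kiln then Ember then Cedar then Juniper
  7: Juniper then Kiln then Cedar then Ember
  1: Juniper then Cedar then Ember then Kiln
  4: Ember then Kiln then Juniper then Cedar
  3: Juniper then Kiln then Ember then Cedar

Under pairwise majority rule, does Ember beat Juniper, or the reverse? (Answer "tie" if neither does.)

Juniper

Ballots ranking Ember above Juniper: 2 + 4 = 6.
Ballots ranking Juniper above Ember: 17 − 6 = 11.
Juniper wins the head-to-head 11–6.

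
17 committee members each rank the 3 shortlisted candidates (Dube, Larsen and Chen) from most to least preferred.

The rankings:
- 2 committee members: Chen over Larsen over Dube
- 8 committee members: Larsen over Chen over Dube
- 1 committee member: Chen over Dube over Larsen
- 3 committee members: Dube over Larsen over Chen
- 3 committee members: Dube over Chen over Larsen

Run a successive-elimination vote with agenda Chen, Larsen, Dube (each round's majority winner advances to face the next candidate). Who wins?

Round 1: Chen vs Larsen — 6–11, Larsen advances.
Round 2: Larsen vs Dube — 10–7, Larsen advances.
The agenda winner is Larsen.

Larsen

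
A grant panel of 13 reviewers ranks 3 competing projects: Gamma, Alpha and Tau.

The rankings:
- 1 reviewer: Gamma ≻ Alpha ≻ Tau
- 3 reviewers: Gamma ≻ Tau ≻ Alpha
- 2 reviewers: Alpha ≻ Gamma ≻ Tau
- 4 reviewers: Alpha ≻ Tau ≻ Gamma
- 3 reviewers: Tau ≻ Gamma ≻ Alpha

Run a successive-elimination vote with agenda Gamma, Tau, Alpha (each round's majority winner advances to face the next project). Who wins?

Alpha

Round 1: Gamma vs Tau — 6–7, Tau advances.
Round 2: Tau vs Alpha — 6–7, Alpha advances.
The agenda winner is Alpha.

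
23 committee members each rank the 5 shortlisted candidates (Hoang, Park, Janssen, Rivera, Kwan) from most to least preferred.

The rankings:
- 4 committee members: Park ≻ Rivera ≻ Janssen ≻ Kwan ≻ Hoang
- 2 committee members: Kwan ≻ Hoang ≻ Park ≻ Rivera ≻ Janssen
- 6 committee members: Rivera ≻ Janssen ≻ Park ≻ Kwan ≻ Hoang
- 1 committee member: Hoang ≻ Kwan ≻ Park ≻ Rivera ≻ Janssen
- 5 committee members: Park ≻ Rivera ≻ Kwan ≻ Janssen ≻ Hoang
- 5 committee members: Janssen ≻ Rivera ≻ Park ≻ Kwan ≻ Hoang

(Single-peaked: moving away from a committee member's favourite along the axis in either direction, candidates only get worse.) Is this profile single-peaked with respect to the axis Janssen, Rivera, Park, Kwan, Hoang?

Axis positions: Janssen=1, Rivera=2, Park=3, Kwan=4, Hoang=5.
Group 1 (peak Park at position 3): ranking walks positions 3-2-1-4-5, expanding outward from the peak — single-peaked.
Group 2 (peak Kwan at position 4): ranking walks positions 4-5-3-2-1, expanding outward from the peak — single-peaked.
Group 3 (peak Rivera at position 2): ranking walks positions 2-1-3-4-5, expanding outward from the peak — single-peaked.
Group 4 (peak Hoang at position 5): ranking walks positions 5-4-3-2-1, expanding outward from the peak — single-peaked.
Group 5 (peak Park at position 3): ranking walks positions 3-2-4-1-5, expanding outward from the peak — single-peaked.
Group 6 (peak Janssen at position 1): ranking walks positions 1-2-3-4-5, expanding outward from the peak — single-peaked.
Every ranking is single-peaked on this axis.

yes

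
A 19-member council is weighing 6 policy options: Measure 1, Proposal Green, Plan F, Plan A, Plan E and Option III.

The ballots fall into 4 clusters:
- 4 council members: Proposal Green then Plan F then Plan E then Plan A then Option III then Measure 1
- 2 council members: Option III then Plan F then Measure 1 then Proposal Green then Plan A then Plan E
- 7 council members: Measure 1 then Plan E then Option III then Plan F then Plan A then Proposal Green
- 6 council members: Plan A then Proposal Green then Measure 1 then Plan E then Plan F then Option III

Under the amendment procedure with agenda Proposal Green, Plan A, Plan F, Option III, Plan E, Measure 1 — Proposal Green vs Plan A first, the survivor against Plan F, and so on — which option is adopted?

Round 1: Proposal Green vs Plan A — 6–13, Plan A advances.
Round 2: Plan A vs Plan F — 6–13, Plan F advances.
Round 3: Plan F vs Option III — 10–9, Plan F advances.
Round 4: Plan F vs Plan E — 6–13, Plan E advances.
Round 5: Plan E vs Measure 1 — 4–15, Measure 1 advances.
Measure 1 survives the agenda.

Measure 1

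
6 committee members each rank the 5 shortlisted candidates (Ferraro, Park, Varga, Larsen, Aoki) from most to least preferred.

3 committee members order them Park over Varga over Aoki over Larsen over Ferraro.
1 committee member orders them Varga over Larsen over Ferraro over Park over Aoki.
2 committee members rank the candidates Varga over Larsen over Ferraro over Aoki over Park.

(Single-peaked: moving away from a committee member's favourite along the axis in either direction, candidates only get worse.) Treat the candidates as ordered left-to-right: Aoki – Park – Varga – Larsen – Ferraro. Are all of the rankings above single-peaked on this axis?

no

Axis positions: Aoki=1, Park=2, Varga=3, Larsen=4, Ferraro=5.
Ballot type 1 (peak Park at position 2): ranking walks positions 2-3-1-4-5, expanding outward from the peak — single-peaked.
Ballot type 2 (peak Varga at position 3): ranking walks positions 3-4-5-2-1, expanding outward from the peak — single-peaked.
Ballot type 3: ranking walks positions 3-4-5-1-2; Aoki is ranked above Park even though Park lies between Aoki and the peak Varga on the axis — preferences dip and rise again. Not single-peaked.
Ballot type 3 violates single-peakedness, so the profile is not single-peaked on this axis.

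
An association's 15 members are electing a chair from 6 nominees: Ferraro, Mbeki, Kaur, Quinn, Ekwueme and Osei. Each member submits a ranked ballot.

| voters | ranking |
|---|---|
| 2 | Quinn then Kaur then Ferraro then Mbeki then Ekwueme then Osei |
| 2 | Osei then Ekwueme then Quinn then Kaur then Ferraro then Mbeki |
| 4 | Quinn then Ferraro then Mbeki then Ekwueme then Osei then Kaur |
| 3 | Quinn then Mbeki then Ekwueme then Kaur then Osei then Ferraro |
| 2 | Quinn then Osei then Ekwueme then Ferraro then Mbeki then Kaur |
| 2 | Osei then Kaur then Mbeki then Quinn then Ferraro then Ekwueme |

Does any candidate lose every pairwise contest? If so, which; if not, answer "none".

none

Head-to-head results (15 voters):
Ferraro vs Mbeki: 10 to 5, Ferraro.
Ferraro vs Kaur: Ferraro is ranked higher on 4+2 = 6 ballots, Kaur on 9. Kaur wins 9–6.
Ferraro vs Quinn: Quinn, 15–0.
Ferraro vs Ekwueme: 2+4+2 = 8 for Ferraro, 7 for Ekwueme — Ferraro by 8–7.
Ferraro vs Osei: 6 to 9, Osei.
Mbeki vs Kaur: Mbeki, 9–6.
Mbeki–Quinn: Quinn 13–2.
Mbeki vs Ekwueme: Mbeki wins 11–4.
Mbeki vs Osei: 9 to 6, Mbeki.
Kaur vs Quinn: 2 to 13, Quinn.
Kaur vs Ekwueme: Ekwueme, 11–4.
Kaur vs Osei: 5 to 10, Osei.
Quinn vs Ekwueme: Quinn wins 13–2.
Quinn–Osei: Quinn 11–4.
Ekwueme vs Osei: Ekwueme preferred on 2+4+3 = 9 ballots; Ekwueme wins 9–6.
No candidate is winless: Ferraro beats Mbeki; Mbeki beats Kaur; Kaur beats Ferraro; Quinn beats Ferraro; Ekwueme beats Kaur; Osei beats Ferraro. There is no Condorcet loser.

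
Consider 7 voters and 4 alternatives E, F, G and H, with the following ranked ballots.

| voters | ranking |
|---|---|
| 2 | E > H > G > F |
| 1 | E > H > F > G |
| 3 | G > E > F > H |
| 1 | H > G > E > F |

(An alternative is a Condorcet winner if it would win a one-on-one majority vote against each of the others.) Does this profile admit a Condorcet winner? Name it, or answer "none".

Head-to-head results (7 voters):
E vs F: E, 7–0.
E vs G: G wins 4–3.
E vs H: E wins 6–1.
F vs G: G wins 6–1.
F vs H: H, 4–3.
G vs H: H wins 4–3.
No alternative is unbeaten: E loses to G; F loses to E; G loses to H; H loses to E. In particular E > H > G > E is a majority cycle — no Condorcet winner exists.

none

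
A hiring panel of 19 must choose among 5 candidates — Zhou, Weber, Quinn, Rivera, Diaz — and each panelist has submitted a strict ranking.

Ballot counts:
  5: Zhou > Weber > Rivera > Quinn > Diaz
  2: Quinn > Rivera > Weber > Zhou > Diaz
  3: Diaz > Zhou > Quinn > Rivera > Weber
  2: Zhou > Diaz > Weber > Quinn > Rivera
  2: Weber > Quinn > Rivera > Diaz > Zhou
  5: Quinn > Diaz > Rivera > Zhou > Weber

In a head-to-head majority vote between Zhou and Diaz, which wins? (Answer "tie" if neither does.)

Diaz

Ballots ranking Zhou above Diaz: 5 + 2 + 2 = 9.
Ballots ranking Diaz above Zhou: 19 − 9 = 10.
Diaz wins the head-to-head 10–9.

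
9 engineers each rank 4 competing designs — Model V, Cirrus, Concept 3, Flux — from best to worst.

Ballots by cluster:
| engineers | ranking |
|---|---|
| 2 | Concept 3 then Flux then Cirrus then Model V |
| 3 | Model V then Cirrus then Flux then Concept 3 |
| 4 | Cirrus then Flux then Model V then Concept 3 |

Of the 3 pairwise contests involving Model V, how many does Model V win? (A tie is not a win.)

Model V against each rival (9 engineers):
Model V–Cirrus: Cirrus 6–3.
Model V vs Concept 3: 7 to 2, Model V.
Model V vs Flux: Model V preferred on 3 ballots; Flux wins 6–3.
Model V beats Concept 3; loses to Cirrus, Flux — 1 pairwise win.

1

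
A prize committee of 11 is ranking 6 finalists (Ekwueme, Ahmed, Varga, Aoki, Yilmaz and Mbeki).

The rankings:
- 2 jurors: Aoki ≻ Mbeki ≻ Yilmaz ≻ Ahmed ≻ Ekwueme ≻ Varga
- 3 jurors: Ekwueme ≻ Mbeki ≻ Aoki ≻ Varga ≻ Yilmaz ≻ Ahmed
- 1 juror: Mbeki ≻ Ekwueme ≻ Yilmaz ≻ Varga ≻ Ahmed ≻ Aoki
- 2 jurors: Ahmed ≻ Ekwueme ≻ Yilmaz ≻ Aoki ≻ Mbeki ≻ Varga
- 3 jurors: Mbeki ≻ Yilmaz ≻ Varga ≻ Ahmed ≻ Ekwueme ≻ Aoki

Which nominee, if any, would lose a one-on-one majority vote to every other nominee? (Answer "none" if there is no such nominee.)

none

Head-to-head results (11 jurors):
Ekwueme vs Ahmed: Ahmed wins 7–4.
Ekwueme vs Varga: Ekwueme preferred on 2+3+1+2 = 8 ballots; Ekwueme wins 8–3.
Ekwueme vs Aoki: Ekwueme, 9–2.
Ekwueme vs Yilmaz: 6 to 5, Ekwueme.
Ekwueme vs Mbeki: Mbeki, 6–5.
Ahmed–Varga: Varga 7–4.
Ahmed vs Aoki: 1+2+3 = 6 for Ahmed, 5 for Aoki — Ahmed by 6–5.
Ahmed vs Yilmaz: Ahmed is ranked higher on 2 ballots, Yilmaz on 9. Yilmaz wins 9–2.
Ahmed vs Mbeki: Ahmed preferred on 2 ballots; Mbeki wins 9–2.
Varga vs Aoki: Varga preferred on 1+3 = 4 ballots; Aoki wins 7–4.
Varga–Yilmaz: Yilmaz 8–3.
Varga vs Mbeki: Mbeki wins 11–0.
Aoki vs Yilmaz: Yilmaz wins 6–5.
Aoki vs Mbeki: Aoki preferred on 2+2 = 4 ballots; Mbeki wins 7–4.
Yilmaz vs Mbeki: Mbeki wins 9–2.
No nominee is winless: Ekwueme beats Varga; Ahmed beats Ekwueme; Varga beats Ahmed; Aoki beats Varga; Yilmaz beats Ahmed; Mbeki beats Ekwueme. There is no Condorcet loser.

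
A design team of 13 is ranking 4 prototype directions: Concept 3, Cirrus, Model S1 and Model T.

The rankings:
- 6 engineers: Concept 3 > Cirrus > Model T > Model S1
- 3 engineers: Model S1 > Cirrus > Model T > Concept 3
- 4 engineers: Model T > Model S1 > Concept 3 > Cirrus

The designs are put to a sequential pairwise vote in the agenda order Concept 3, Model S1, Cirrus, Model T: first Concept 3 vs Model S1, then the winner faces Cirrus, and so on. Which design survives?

Round 1: Concept 3 vs Model S1 — 6–7, Model S1 advances.
Round 2: Model S1 vs Cirrus — 7–6, Model S1 advances.
Round 3: Model S1 vs Model T — 3–10, Model T advances.
The agenda winner is Model T.

Model T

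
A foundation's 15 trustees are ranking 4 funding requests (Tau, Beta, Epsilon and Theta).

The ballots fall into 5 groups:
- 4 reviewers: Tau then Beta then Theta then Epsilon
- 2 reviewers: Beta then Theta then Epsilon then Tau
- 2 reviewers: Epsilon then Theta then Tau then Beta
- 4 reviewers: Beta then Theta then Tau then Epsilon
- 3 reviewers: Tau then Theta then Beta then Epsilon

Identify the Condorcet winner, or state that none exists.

Head-to-head results (15 reviewers):
Tau vs Beta: 9 to 6, Tau.
Tau vs Epsilon: 11 to 4, Tau.
Tau vs Theta: 7 to 8, Theta.
Beta vs Epsilon: 4+2+4+3 = 13 for Beta, 2 for Epsilon — Beta by 13–2.
Beta vs Theta: Beta preferred on 4+2+4 = 10 ballots; Beta wins 10–5.
Epsilon vs Theta: Epsilon preferred on 2 ballots; Theta wins 13–2.
Every project loses at least once (Tau loses to Theta; Beta loses to Tau; Epsilon loses to Tau; Theta loses to Beta). The majority relation contains the cycle Tau → Beta → Theta → Tau, so there is no Condorcet winner.

none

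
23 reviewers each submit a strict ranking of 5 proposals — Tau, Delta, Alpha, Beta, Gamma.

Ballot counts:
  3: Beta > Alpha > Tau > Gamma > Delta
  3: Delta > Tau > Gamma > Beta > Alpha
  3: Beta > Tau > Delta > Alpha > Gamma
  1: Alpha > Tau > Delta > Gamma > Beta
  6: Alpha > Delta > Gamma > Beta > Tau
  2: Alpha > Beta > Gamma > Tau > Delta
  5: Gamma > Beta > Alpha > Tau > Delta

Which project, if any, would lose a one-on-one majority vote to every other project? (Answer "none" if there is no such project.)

none

Pairwise majorities:
Tau vs Delta: Tau preferred on 3+3+1+2+5 = 14 ballots; Tau wins 14–9.
Tau–Alpha: Alpha 17–6.
Tau vs Beta: Beta, 19–4.
Tau vs Gamma: 3+3+3+1 = 10 for Tau, 13 for Gamma — Gamma by 13–10.
Delta vs Alpha: Delta is ranked higher on 3+3 = 6 ballots, Alpha on 17. Alpha wins 17–6.
Delta vs Beta: Delta is ranked higher on 3+1+6 = 10 ballots, Beta on 13. Beta wins 13–10.
Delta vs Gamma: 13 to 10, Delta.
Alpha–Beta: Beta 14–9.
Alpha vs Gamma: Alpha is ranked higher on 3+3+1+6+2 = 15 ballots, Gamma on 8. Alpha wins 15–8.
Beta vs Gamma: 3+3+2 = 8 for Beta, 15 for Gamma — Gamma by 15–8.
Every project wins at least one matchup (Tau beats Delta; Delta beats Gamma; Alpha beats Tau; Beta beats Tau; Gamma beats Tau), so there is no Condorcet loser.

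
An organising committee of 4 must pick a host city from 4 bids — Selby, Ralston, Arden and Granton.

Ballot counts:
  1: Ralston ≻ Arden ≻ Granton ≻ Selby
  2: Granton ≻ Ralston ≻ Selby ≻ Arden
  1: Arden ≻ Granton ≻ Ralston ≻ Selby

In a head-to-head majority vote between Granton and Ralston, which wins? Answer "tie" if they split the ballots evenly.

Ballots ranking Granton above Ralston: 2 + 1 = 3.
Ballots ranking Ralston above Granton: 4 − 3 = 1.
Granton wins the head-to-head 3–1.

Granton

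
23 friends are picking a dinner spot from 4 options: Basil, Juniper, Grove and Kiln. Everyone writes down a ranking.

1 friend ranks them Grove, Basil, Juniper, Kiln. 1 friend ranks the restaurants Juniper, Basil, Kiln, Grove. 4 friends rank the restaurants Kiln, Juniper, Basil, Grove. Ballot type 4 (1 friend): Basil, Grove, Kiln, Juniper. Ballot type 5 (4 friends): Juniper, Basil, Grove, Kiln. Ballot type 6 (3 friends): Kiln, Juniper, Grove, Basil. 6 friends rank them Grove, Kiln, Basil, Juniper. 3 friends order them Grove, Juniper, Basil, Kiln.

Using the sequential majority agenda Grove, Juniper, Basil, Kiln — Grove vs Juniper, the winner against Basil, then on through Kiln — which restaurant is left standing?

Round 1: Grove vs Juniper — 11–12, Juniper advances.
Round 2: Juniper vs Basil — 15–8, Juniper advances.
Round 3: Juniper vs Kiln — 9–14, Kiln advances.
Kiln survives the agenda.

Kiln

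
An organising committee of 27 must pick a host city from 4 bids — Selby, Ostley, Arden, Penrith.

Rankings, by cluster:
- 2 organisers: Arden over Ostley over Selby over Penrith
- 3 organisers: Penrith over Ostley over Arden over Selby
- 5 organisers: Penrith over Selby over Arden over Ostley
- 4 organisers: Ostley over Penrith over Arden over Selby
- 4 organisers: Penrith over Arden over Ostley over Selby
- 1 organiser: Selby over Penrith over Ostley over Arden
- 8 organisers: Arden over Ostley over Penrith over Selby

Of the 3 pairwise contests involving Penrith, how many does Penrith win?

2

Penrith against each rival (27 organisers):
Penrith vs Selby: 24 to 3, Penrith.
Penrith vs Ostley: Ostley, 14–13.
Penrith vs Arden: Penrith, 17–10.
Penrith beats Selby, Arden; loses to Ostley — 2 pairwise wins.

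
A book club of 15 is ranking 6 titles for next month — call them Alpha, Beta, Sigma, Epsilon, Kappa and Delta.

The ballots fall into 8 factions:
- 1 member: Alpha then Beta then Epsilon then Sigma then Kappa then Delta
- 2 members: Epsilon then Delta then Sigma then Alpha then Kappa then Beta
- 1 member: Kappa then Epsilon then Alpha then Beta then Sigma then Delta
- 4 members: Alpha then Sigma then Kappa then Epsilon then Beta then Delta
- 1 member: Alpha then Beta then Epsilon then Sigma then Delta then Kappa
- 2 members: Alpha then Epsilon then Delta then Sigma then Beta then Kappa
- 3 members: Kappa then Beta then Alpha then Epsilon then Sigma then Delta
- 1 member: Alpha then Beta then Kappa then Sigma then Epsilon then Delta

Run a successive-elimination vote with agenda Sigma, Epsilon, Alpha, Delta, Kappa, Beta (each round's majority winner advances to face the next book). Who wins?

Alpha

Round 1: Sigma vs Epsilon — 5–10, Epsilon advances.
Round 2: Epsilon vs Alpha — 3–12, Alpha advances.
Round 3: Alpha vs Delta — 13–2, Alpha advances.
Round 4: Alpha vs Kappa — 11–4, Alpha advances.
Round 5: Alpha vs Beta — 12–3, Alpha advances.
The agenda winner is Alpha.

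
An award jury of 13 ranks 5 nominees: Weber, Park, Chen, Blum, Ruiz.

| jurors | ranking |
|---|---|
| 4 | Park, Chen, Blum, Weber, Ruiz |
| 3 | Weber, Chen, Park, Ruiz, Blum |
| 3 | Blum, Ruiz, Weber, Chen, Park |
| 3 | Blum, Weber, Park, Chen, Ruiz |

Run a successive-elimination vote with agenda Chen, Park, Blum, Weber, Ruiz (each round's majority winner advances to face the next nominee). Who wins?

Weber

Round 1: Chen vs Park — 6–7, Park advances.
Round 2: Park vs Blum — 7–6, Park advances.
Round 3: Park vs Weber — 4–9, Weber advances.
Round 4: Weber vs Ruiz — 10–3, Weber advances.
The agenda winner is Weber.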